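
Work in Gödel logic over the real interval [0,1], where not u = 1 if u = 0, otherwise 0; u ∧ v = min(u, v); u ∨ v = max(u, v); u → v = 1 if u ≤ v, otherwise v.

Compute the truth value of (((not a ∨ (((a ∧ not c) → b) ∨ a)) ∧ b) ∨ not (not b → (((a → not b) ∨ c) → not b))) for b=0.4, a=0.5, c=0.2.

0.40

not a: Gödel ¬ of 0.5 = 0 (operand ≠ 0)
not c: Gödel ¬ of 0.2 = 0 (operand ≠ 0)
(a ∧ not c) = min(0.5, 0) = 0
((a ∧ not c) → b): 0 ≤ 0.4, so result = 1
(((a ∧ not c) → b) ∨ a) = max(1, 0.5) = 1
(not a ∨ (((a ∧ not c) → b) ∨ a)) = max(0, 1) = 1
((not a ∨ (((a ∧ not c) → b) ∨ a)) ∧ b) = min(1, 0.4) = 0.4
not b: Gödel ¬ of 0.4 = 0 (operand ≠ 0)
not b: Gödel ¬ of 0.4 = 0 (operand ≠ 0)
(a → not b): 0.5 > 0, so result = 0
((a → not b) ∨ c) = max(0, 0.2) = 0.2
not b: Gödel ¬ of 0.4 = 0 (operand ≠ 0)
(((a → not b) ∨ c) → not b): 0.2 > 0, so result = 0
(not b → (((a → not b) ∨ c) → not b)): 0 ≤ 0, so result = 1
not (not b → (((a → not b) ∨ c) → not b)): Gödel ¬ of 1 = 0 (operand ≠ 0)
(((not a ∨ (((a ∧ not c) → b) ∨ a)) ∧ b) ∨ not (not b → (((a → not b) ∨ c) → not b))) = max(0.4, 0) = 0.4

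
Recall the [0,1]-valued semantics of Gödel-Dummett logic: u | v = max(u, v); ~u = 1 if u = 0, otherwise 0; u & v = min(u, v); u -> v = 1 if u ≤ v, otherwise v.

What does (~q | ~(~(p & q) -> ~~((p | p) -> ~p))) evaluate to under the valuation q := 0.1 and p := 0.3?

0.00

~q: Gödel ¬ of 0.1 = 0 (operand ≠ 0)
(p & q) = min(0.3, 0.1) = 0.1
~(p & q): Gödel ¬ of 0.1 = 0 (operand ≠ 0)
(p | p) = max(0.3, 0.3) = 0.3
~p: Gödel ¬ of 0.3 = 0 (operand ≠ 0)
((p | p) -> ~p): 0.3 > 0, so result = 0
~((p | p) -> ~p): Gödel ¬ of 0 = 1 (operand is 0)
~~((p | p) -> ~p): Gödel ¬ of 1 = 0 (operand ≠ 0)
(~(p & q) -> ~~((p | p) -> ~p)): 0 ≤ 0, so result = 1
~(~(p & q) -> ~~((p | p) -> ~p)): Gödel ¬ of 1 = 0 (operand ≠ 0)
(~q | ~(~(p & q) -> ~~((p | p) -> ~p))) = max(0, 0) = 0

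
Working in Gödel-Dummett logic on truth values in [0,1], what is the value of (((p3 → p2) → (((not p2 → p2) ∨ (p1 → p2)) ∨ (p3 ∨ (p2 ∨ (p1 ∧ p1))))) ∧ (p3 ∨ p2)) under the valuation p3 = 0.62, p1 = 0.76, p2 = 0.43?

(p3 → p2): 0.62 > 0.43, so result = 0.43
not p2: Gödel ¬ of 0.43 = 0 (operand ≠ 0)
(not p2 → p2): 0 ≤ 0.43, so result = 1
(p1 → p2): 0.76 > 0.43, so result = 0.43
((not p2 → p2) ∨ (p1 → p2)) = max(1, 0.43) = 1
(p1 ∧ p1) = min(0.76, 0.76) = 0.76
(p2 ∨ (p1 ∧ p1)) = max(0.43, 0.76) = 0.76
(p3 ∨ (p2 ∨ (p1 ∧ p1))) = max(0.62, 0.76) = 0.76
(((not p2 → p2) ∨ (p1 → p2)) ∨ (p3 ∨ (p2 ∨ (p1 ∧ p1)))) = max(1, 0.76) = 1
((p3 → p2) → (((not p2 → p2) ∨ (p1 → p2)) ∨ (p3 ∨ (p2 ∨ (p1 ∧ p1))))): 0.43 ≤ 1, so result = 1
(p3 ∨ p2) = max(0.62, 0.43) = 0.62
(((p3 → p2) → (((not p2 → p2) ∨ (p1 → p2)) ∨ (p3 ∨ (p2 ∨ (p1 ∧ p1))))) ∧ (p3 ∨ p2)) = min(1, 0.62) = 0.62

0.62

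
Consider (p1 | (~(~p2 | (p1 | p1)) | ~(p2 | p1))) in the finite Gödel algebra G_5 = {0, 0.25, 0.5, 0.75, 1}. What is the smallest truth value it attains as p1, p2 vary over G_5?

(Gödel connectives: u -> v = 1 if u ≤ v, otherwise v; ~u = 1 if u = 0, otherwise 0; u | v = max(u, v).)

0.25

The minimum is attained at p1 = 0.25, p2 = 0:
  ~p2: Gödel ¬ of 0 = 1 (operand is 0)
  (p1 | p1) = max(0.25, 0.25) = 0.25
  (~p2 | (p1 | p1)) = max(1, 0.25) = 1
  ~(~p2 | (p1 | p1)): Gödel ¬ of 1 = 0 (operand ≠ 0)
  (p2 | p1) = max(0, 0.25) = 0.25
  ~(p2 | p1): Gödel ¬ of 0.25 = 0 (operand ≠ 0)
  (~(~p2 | (p1 | p1)) | ~(p2 | p1)) = max(0, 0) = 0
  (p1 | (~(~p2 | (p1 | p1)) | ~(p2 | p1))) = max(0.25, 0) = 0.25
Checking all 25 assignments confirms none give a value below 0.25.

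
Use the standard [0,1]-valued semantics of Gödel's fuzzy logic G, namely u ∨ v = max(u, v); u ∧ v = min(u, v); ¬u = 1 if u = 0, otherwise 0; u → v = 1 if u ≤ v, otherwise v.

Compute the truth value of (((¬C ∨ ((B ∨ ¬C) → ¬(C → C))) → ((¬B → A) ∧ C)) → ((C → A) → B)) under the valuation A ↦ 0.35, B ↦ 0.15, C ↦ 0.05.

¬C: Gödel ¬ of 0.05 = 0 (operand ≠ 0)
¬C: Gödel ¬ of 0.05 = 0 (operand ≠ 0)
(B ∨ ¬C) = max(0.15, 0) = 0.15
(C → C): 0.05 ≤ 0.05, so result = 1
¬(C → C): Gödel ¬ of 1 = 0 (operand ≠ 0)
((B ∨ ¬C) → ¬(C → C)): 0.15 > 0, so result = 0
(¬C ∨ ((B ∨ ¬C) → ¬(C → C))) = max(0, 0) = 0
¬B: Gödel ¬ of 0.15 = 0 (operand ≠ 0)
(¬B → A): 0 ≤ 0.35, so result = 1
((¬B → A) ∧ C) = min(1, 0.05) = 0.05
((¬C ∨ ((B ∨ ¬C) → ¬(C → C))) → ((¬B → A) ∧ C)): 0 ≤ 0.05, so result = 1
(C → A): 0.05 ≤ 0.35, so result = 1
((C → A) → B): 1 > 0.15, so result = 0.15
(((¬C ∨ ((B ∨ ¬C) → ¬(C → C))) → ((¬B → A) ∧ C)) → ((C → A) → B)): 1 > 0.15, so result = 0.15

0.15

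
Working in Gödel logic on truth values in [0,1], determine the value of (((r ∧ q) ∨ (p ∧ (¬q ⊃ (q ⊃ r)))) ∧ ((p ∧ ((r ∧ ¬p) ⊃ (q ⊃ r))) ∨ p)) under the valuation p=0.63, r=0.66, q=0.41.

(r ∧ q) = min(0.66, 0.41) = 0.41
¬q: Gödel ¬ of 0.41 = 0 (operand ≠ 0)
(q ⊃ r): 0.41 ≤ 0.66, so result = 1
(¬q ⊃ (q ⊃ r)): 0 ≤ 1, so result = 1
(p ∧ (¬q ⊃ (q ⊃ r))) = min(0.63, 1) = 0.63
((r ∧ q) ∨ (p ∧ (¬q ⊃ (q ⊃ r)))) = max(0.41, 0.63) = 0.63
¬p: Gödel ¬ of 0.63 = 0 (operand ≠ 0)
(r ∧ ¬p) = min(0.66, 0) = 0
(q ⊃ r): 0.41 ≤ 0.66, so result = 1
((r ∧ ¬p) ⊃ (q ⊃ r)): 0 ≤ 1, so result = 1
(p ∧ ((r ∧ ¬p) ⊃ (q ⊃ r))) = min(0.63, 1) = 0.63
((p ∧ ((r ∧ ¬p) ⊃ (q ⊃ r))) ∨ p) = max(0.63, 0.63) = 0.63
(((r ∧ q) ∨ (p ∧ (¬q ⊃ (q ⊃ r)))) ∧ ((p ∧ ((r ∧ ¬p) ⊃ (q ⊃ r))) ∨ p)) = min(0.63, 0.63) = 0.63

0.63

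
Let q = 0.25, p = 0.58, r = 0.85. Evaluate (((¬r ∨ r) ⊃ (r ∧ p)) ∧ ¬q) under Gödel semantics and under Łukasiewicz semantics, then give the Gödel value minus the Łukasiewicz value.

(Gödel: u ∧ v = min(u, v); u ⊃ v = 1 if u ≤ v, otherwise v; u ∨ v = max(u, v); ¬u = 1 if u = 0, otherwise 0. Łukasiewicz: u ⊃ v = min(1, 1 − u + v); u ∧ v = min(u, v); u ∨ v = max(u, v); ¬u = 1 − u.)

-0.73

Gödel evaluation:
  ¬r: Gödel ¬ of 0.85 = 0 (operand ≠ 0)
  (¬r ∨ r) = max(0, 0.85) = 0.85
  (r ∧ p) = min(0.85, 0.58) = 0.58
  ((¬r ∨ r) ⊃ (r ∧ p)): 0.85 > 0.58, so result = 0.58
  ¬q: Gödel ¬ of 0.25 = 0 (operand ≠ 0)
  (((¬r ∨ r) ⊃ (r ∧ p)) ∧ ¬q) = min(0.58, 0) = 0
  Gödel value = 0
Łukasiewicz evaluation:
  ¬r: Łukasiewicz ¬ gives 1 − 0.85 = 0.15
  (¬r ∨ r) = max(0.15, 0.85) = 0.85
  (r ∧ p) = min(0.85, 0.58) = 0.58
  ((¬r ∨ r) ⊃ (r ∧ p)): min(1, 1 − 0.85 + 0.58) = 0.73
  ¬q: Łukasiewicz ¬ gives 1 − 0.25 = 0.75
  (((¬r ∨ r) ⊃ (r ∧ p)) ∧ ¬q) = min(0.73, 0.75) = 0.73
  Łukasiewicz value = 0.73
Difference: 0 − 0.73 = -0.73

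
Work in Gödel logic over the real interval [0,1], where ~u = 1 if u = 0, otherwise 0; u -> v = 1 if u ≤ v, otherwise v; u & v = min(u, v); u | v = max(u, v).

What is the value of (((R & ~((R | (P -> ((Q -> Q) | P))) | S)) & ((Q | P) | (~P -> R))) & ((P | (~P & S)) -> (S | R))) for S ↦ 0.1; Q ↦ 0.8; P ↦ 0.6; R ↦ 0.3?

0.00

(Q -> Q): 0.8 ≤ 0.8, so result = 1
((Q -> Q) | P) = max(1, 0.6) = 1
(P -> ((Q -> Q) | P)): 0.6 ≤ 1, so result = 1
(R | (P -> ((Q -> Q) | P))) = max(0.3, 1) = 1
((R | (P -> ((Q -> Q) | P))) | S) = max(1, 0.1) = 1
~((R | (P -> ((Q -> Q) | P))) | S): Gödel ¬ of 1 = 0 (operand ≠ 0)
(R & ~((R | (P -> ((Q -> Q) | P))) | S)) = min(0.3, 0) = 0
(Q | P) = max(0.8, 0.6) = 0.8
~P: Gödel ¬ of 0.6 = 0 (operand ≠ 0)
(~P -> R): 0 ≤ 0.3, so result = 1
((Q | P) | (~P -> R)) = max(0.8, 1) = 1
((R & ~((R | (P -> ((Q -> Q) | P))) | S)) & ((Q | P) | (~P -> R))) = min(0, 1) = 0
~P: Gödel ¬ of 0.6 = 0 (operand ≠ 0)
(~P & S) = min(0, 0.1) = 0
(P | (~P & S)) = max(0.6, 0) = 0.6
(S | R) = max(0.1, 0.3) = 0.3
((P | (~P & S)) -> (S | R)): 0.6 > 0.3, so result = 0.3
(((R & ~((R | (P -> ((Q -> Q) | P))) | S)) & ((Q | P) | (~P -> R))) & ((P | (~P & S)) -> (S | R))) = min(0, 0.3) = 0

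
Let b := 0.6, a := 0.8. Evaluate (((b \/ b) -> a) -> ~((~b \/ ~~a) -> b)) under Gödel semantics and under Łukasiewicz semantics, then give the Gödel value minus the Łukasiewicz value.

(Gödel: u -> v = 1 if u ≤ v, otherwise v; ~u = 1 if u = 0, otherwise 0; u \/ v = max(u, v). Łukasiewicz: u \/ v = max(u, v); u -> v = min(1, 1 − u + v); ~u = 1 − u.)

Gödel evaluation:
  (b \/ b) = max(0.6, 0.6) = 0.6
  ((b \/ b) -> a): 0.6 ≤ 0.8, so result = 1
  ~b: Gödel ¬ of 0.6 = 0 (operand ≠ 0)
  ~a: Gödel ¬ of 0.8 = 0 (operand ≠ 0)
  ~~a: Gödel ¬ of 0 = 1 (operand is 0)
  (~b \/ ~~a) = max(0, 1) = 1
  ((~b \/ ~~a) -> b): 1 > 0.6, so result = 0.6
  ~((~b \/ ~~a) -> b): Gödel ¬ of 0.6 = 0 (operand ≠ 0)
  (((b \/ b) -> a) -> ~((~b \/ ~~a) -> b)): 1 > 0, so result = 0
  Gödel value = 0
Łukasiewicz evaluation:
  (b \/ b) = max(0.6, 0.6) = 0.6
  ((b \/ b) -> a): min(1, 1 − 0.6 + 0.8) = 1
  ~b: Łukasiewicz ¬ gives 1 − 0.6 = 0.4
  ~a: Łukasiewicz ¬ gives 1 − 0.8 = 0.2
  ~~a: Łukasiewicz ¬ gives 1 − 0.2 = 0.8
  (~b \/ ~~a) = max(0.4, 0.8) = 0.8
  ((~b \/ ~~a) -> b): min(1, 1 − 0.8 + 0.6) = 0.8
  ~((~b \/ ~~a) -> b): Łukasiewicz ¬ gives 1 − 0.8 = 0.2
  (((b \/ b) -> a) -> ~((~b \/ ~~a) -> b)): min(1, 1 − 1 + 0.2) = 0.2
  Łukasiewicz value = 0.2
Difference: 0 − 0.2 = -0.20

-0.20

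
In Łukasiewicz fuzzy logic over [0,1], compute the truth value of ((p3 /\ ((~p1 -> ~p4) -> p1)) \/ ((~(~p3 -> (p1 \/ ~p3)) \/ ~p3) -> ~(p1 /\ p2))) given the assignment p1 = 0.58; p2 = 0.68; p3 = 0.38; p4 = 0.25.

0.80

~p1: Łukasiewicz ¬ gives 1 − 0.58 = 0.42
~p4: Łukasiewicz ¬ gives 1 − 0.25 = 0.75
(~p1 -> ~p4): min(1, 1 − 0.42 + 0.75) = 1
((~p1 -> ~p4) -> p1): min(1, 1 − 1 + 0.58) = 0.58
(p3 /\ ((~p1 -> ~p4) -> p1)) = min(0.38, 0.58) = 0.38
~p3: Łukasiewicz ¬ gives 1 − 0.38 = 0.62
~p3: Łukasiewicz ¬ gives 1 − 0.38 = 0.62
(p1 \/ ~p3) = max(0.58, 0.62) = 0.62
(~p3 -> (p1 \/ ~p3)): min(1, 1 − 0.62 + 0.62) = 1
~(~p3 -> (p1 \/ ~p3)): Łukasiewicz ¬ gives 1 − 1 = 0
~p3: Łukasiewicz ¬ gives 1 − 0.38 = 0.62
(~(~p3 -> (p1 \/ ~p3)) \/ ~p3) = max(0, 0.62) = 0.62
(p1 /\ p2) = min(0.58, 0.68) = 0.58
~(p1 /\ p2): Łukasiewicz ¬ gives 1 − 0.58 = 0.42
((~(~p3 -> (p1 \/ ~p3)) \/ ~p3) -> ~(p1 /\ p2)): min(1, 1 − 0.62 + 0.42) = 0.8
((p3 /\ ((~p1 -> ~p4) -> p1)) \/ ((~(~p3 -> (p1 \/ ~p3)) \/ ~p3) -> ~(p1 /\ p2))) = max(0.38, 0.8) = 0.8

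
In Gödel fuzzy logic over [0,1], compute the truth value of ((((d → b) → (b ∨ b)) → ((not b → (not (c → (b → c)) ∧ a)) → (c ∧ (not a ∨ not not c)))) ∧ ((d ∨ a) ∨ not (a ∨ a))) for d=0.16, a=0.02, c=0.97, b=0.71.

0.16

(d → b): 0.16 ≤ 0.71, so result = 1
(b ∨ b) = max(0.71, 0.71) = 0.71
((d → b) → (b ∨ b)): 1 > 0.71, so result = 0.71
not b: Gödel ¬ of 0.71 = 0 (operand ≠ 0)
(b → c): 0.71 ≤ 0.97, so result = 1
(c → (b → c)): 0.97 ≤ 1, so result = 1
not (c → (b → c)): Gödel ¬ of 1 = 0 (operand ≠ 0)
(not (c → (b → c)) ∧ a) = min(0, 0.02) = 0
(not b → (not (c → (b → c)) ∧ a)): 0 ≤ 0, so result = 1
not a: Gödel ¬ of 0.02 = 0 (operand ≠ 0)
not c: Gödel ¬ of 0.97 = 0 (operand ≠ 0)
not not c: Gödel ¬ of 0 = 1 (operand is 0)
(not a ∨ not not c) = max(0, 1) = 1
(c ∧ (not a ∨ not not c)) = min(0.97, 1) = 0.97
((not b → (not (c → (b → c)) ∧ a)) → (c ∧ (not a ∨ not not c))): 1 > 0.97, so result = 0.97
(((d → b) → (b ∨ b)) → ((not b → (not (c → (b → c)) ∧ a)) → (c ∧ (not a ∨ not not c)))): 0.71 ≤ 0.97, so result = 1
(d ∨ a) = max(0.16, 0.02) = 0.16
(a ∨ a) = max(0.02, 0.02) = 0.02
not (a ∨ a): Gödel ¬ of 0.02 = 0 (operand ≠ 0)
((d ∨ a) ∨ not (a ∨ a)) = max(0.16, 0) = 0.16
((((d → b) → (b ∨ b)) → ((not b → (not (c → (b → c)) ∧ a)) → (c ∧ (not a ∨ not not c)))) ∧ ((d ∨ a) ∨ not (a ∨ a))) = min(1, 0.16) = 0.16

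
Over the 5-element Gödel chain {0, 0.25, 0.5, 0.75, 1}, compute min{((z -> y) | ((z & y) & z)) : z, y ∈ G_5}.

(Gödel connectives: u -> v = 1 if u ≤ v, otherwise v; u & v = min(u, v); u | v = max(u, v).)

0.00

The minimum is attained at z = 0.25, y = 0:
  (z -> y): 0.25 > 0, so result = 0
  (z & y) = min(0.25, 0) = 0
  ((z & y) & z) = min(0, 0.25) = 0
  ((z -> y) | ((z & y) & z)) = max(0, 0) = 0
Checking all 25 assignments confirms none give a value below 0.00.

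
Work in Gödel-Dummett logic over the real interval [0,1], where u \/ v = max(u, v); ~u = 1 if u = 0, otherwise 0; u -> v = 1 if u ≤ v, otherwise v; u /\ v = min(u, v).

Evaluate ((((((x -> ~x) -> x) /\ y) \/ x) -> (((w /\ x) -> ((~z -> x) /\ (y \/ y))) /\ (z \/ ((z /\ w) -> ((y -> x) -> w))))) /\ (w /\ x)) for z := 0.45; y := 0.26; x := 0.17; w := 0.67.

0.17

~x: Gödel ¬ of 0.17 = 0 (operand ≠ 0)
(x -> ~x): 0.17 > 0, so result = 0
((x -> ~x) -> x): 0 ≤ 0.17, so result = 1
(((x -> ~x) -> x) /\ y) = min(1, 0.26) = 0.26
((((x -> ~x) -> x) /\ y) \/ x) = max(0.26, 0.17) = 0.26
(w /\ x) = min(0.67, 0.17) = 0.17
~z: Gödel ¬ of 0.45 = 0 (operand ≠ 0)
(~z -> x): 0 ≤ 0.17, so result = 1
(y \/ y) = max(0.26, 0.26) = 0.26
((~z -> x) /\ (y \/ y)) = min(1, 0.26) = 0.26
((w /\ x) -> ((~z -> x) /\ (y \/ y))): 0.17 ≤ 0.26, so result = 1
(z /\ w) = min(0.45, 0.67) = 0.45
(y -> x): 0.26 > 0.17, so result = 0.17
((y -> x) -> w): 0.17 ≤ 0.67, so result = 1
((z /\ w) -> ((y -> x) -> w)): 0.45 ≤ 1, so result = 1
(z \/ ((z /\ w) -> ((y -> x) -> w))) = max(0.45, 1) = 1
(((w /\ x) -> ((~z -> x) /\ (y \/ y))) /\ (z \/ ((z /\ w) -> ((y -> x) -> w)))) = min(1, 1) = 1
(((((x -> ~x) -> x) /\ y) \/ x) -> (((w /\ x) -> ((~z -> x) /\ (y \/ y))) /\ (z \/ ((z /\ w) -> ((y -> x) -> w))))): 0.26 ≤ 1, so result = 1
(w /\ x) = min(0.67, 0.17) = 0.17
((((((x -> ~x) -> x) /\ y) \/ x) -> (((w /\ x) -> ((~z -> x) /\ (y \/ y))) /\ (z \/ ((z /\ w) -> ((y -> x) -> w))))) /\ (w /\ x)) = min(1, 0.17) = 0.17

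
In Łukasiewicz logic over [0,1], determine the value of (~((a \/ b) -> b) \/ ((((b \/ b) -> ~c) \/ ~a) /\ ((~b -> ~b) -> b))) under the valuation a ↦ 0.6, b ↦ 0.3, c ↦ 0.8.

0.30

(a \/ b) = max(0.6, 0.3) = 0.6
((a \/ b) -> b): min(1, 1 − 0.6 + 0.3) = 0.7
~((a \/ b) -> b): Łukasiewicz ¬ gives 1 − 0.7 = 0.3
(b \/ b) = max(0.3, 0.3) = 0.3
~c: Łukasiewicz ¬ gives 1 − 0.8 = 0.2
((b \/ b) -> ~c): min(1, 1 − 0.3 + 0.2) = 0.9
~a: Łukasiewicz ¬ gives 1 − 0.6 = 0.4
(((b \/ b) -> ~c) \/ ~a) = max(0.9, 0.4) = 0.9
~b: Łukasiewicz ¬ gives 1 − 0.3 = 0.7
~b: Łukasiewicz ¬ gives 1 − 0.3 = 0.7
(~b -> ~b): min(1, 1 − 0.7 + 0.7) = 1
((~b -> ~b) -> b): min(1, 1 − 1 + 0.3) = 0.3
((((b \/ b) -> ~c) \/ ~a) /\ ((~b -> ~b) -> b)) = min(0.9, 0.3) = 0.3
(~((a \/ b) -> b) \/ ((((b \/ b) -> ~c) \/ ~a) /\ ((~b -> ~b) -> b))) = max(0.3, 0.3) = 0.3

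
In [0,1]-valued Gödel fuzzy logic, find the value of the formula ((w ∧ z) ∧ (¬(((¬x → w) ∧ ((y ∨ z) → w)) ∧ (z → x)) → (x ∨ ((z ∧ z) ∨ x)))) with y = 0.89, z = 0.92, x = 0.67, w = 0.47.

(w ∧ z) = min(0.47, 0.92) = 0.47
¬x: Gödel ¬ of 0.67 = 0 (operand ≠ 0)
(¬x → w): 0 ≤ 0.47, so result = 1
(y ∨ z) = max(0.89, 0.92) = 0.92
((y ∨ z) → w): 0.92 > 0.47, so result = 0.47
((¬x → w) ∧ ((y ∨ z) → w)) = min(1, 0.47) = 0.47
(z → x): 0.92 > 0.67, so result = 0.67
(((¬x → w) ∧ ((y ∨ z) → w)) ∧ (z → x)) = min(0.47, 0.67) = 0.47
¬(((¬x → w) ∧ ((y ∨ z) → w)) ∧ (z → x)): Gödel ¬ of 0.47 = 0 (operand ≠ 0)
(z ∧ z) = min(0.92, 0.92) = 0.92
((z ∧ z) ∨ x) = max(0.92, 0.67) = 0.92
(x ∨ ((z ∧ z) ∨ x)) = max(0.67, 0.92) = 0.92
(¬(((¬x → w) ∧ ((y ∨ z) → w)) ∧ (z → x)) → (x ∨ ((z ∧ z) ∨ x))): 0 ≤ 0.92, so result = 1
((w ∧ z) ∧ (¬(((¬x → w) ∧ ((y ∨ z) → w)) ∧ (z → x)) → (x ∨ ((z ∧ z) ∨ x)))) = min(0.47, 1) = 0.47

0.47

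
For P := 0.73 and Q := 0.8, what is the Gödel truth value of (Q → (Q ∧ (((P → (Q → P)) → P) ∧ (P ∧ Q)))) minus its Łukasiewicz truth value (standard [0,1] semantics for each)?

Gödel evaluation:
  (Q → P): 0.8 > 0.73, so result = 0.73
  (P → (Q → P)): 0.73 ≤ 0.73, so result = 1
  ((P → (Q → P)) → P): 1 > 0.73, so result = 0.73
  (P ∧ Q) = min(0.73, 0.8) = 0.73
  (((P → (Q → P)) → P) ∧ (P ∧ Q)) = min(0.73, 0.73) = 0.73
  (Q ∧ (((P → (Q → P)) → P) ∧ (P ∧ Q))) = min(0.8, 0.73) = 0.73
  (Q → (Q ∧ (((P → (Q → P)) → P) ∧ (P ∧ Q)))): 0.8 > 0.73, so result = 0.73
  Gödel value = 0.73
Łukasiewicz evaluation:
  (Q → P): min(1, 1 − 0.8 + 0.73) = 0.93
  (P → (Q → P)): min(1, 1 − 0.73 + 0.93) = 1
  ((P → (Q → P)) → P): min(1, 1 − 1 + 0.73) = 0.73
  (P ∧ Q) = min(0.73, 0.8) = 0.73
  (((P → (Q → P)) → P) ∧ (P ∧ Q)) = min(0.73, 0.73) = 0.73
  (Q ∧ (((P → (Q → P)) → P) ∧ (P ∧ Q))) = min(0.8, 0.73) = 0.73
  (Q → (Q ∧ (((P → (Q → P)) → P) ∧ (P ∧ Q)))): min(1, 1 − 0.8 + 0.73) = 0.93
  Łukasiewicz value = 0.93
Difference: 0.73 − 0.93 = -0.20

-0.20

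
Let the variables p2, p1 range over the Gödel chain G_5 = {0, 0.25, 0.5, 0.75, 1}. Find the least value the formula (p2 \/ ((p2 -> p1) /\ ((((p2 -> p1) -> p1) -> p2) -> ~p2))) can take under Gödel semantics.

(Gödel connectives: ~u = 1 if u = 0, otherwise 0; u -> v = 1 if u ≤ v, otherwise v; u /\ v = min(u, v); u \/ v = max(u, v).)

0.25

The minimum is attained at p2 = 0.25, p1 = 0:
  (p2 -> p1): 0.25 > 0, so result = 0
  (p2 -> p1): 0.25 > 0, so result = 0
  ((p2 -> p1) -> p1): 0 ≤ 0, so result = 1
  (((p2 -> p1) -> p1) -> p2): 1 > 0.25, so result = 0.25
  ~p2: Gödel ¬ of 0.25 = 0 (operand ≠ 0)
  ((((p2 -> p1) -> p1) -> p2) -> ~p2): 0.25 > 0, so result = 0
  ((p2 -> p1) /\ ((((p2 -> p1) -> p1) -> p2) -> ~p2)) = min(0, 0) = 0
  (p2 \/ ((p2 -> p1) /\ ((((p2 -> p1) -> p1) -> p2) -> ~p2))) = max(0.25, 0) = 0.25
Checking all 25 assignments confirms none give a value below 0.25.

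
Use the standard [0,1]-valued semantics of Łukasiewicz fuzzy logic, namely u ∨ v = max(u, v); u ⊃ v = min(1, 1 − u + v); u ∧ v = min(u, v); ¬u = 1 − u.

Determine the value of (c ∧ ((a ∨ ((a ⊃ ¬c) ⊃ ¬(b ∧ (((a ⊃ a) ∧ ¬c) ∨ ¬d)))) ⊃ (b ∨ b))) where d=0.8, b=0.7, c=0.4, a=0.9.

0.40

¬c: Łukasiewicz ¬ gives 1 − 0.4 = 0.6
(a ⊃ ¬c): min(1, 1 − 0.9 + 0.6) = 0.7
(a ⊃ a): min(1, 1 − 0.9 + 0.9) = 1
¬c: Łukasiewicz ¬ gives 1 − 0.4 = 0.6
((a ⊃ a) ∧ ¬c) = min(1, 0.6) = 0.6
¬d: Łukasiewicz ¬ gives 1 − 0.8 = 0.2
(((a ⊃ a) ∧ ¬c) ∨ ¬d) = max(0.6, 0.2) = 0.6
(b ∧ (((a ⊃ a) ∧ ¬c) ∨ ¬d)) = min(0.7, 0.6) = 0.6
¬(b ∧ (((a ⊃ a) ∧ ¬c) ∨ ¬d)): Łukasiewicz ¬ gives 1 − 0.6 = 0.4
((a ⊃ ¬c) ⊃ ¬(b ∧ (((a ⊃ a) ∧ ¬c) ∨ ¬d))): min(1, 1 − 0.7 + 0.4) = 0.7
(a ∨ ((a ⊃ ¬c) ⊃ ¬(b ∧ (((a ⊃ a) ∧ ¬c) ∨ ¬d)))) = max(0.9, 0.7) = 0.9
(b ∨ b) = max(0.7, 0.7) = 0.7
((a ∨ ((a ⊃ ¬c) ⊃ ¬(b ∧ (((a ⊃ a) ∧ ¬c) ∨ ¬d)))) ⊃ (b ∨ b)): min(1, 1 − 0.9 + 0.7) = 0.8
(c ∧ ((a ∨ ((a ⊃ ¬c) ⊃ ¬(b ∧ (((a ⊃ a) ∧ ¬c) ∨ ¬d)))) ⊃ (b ∨ b))) = min(0.4, 0.8) = 0.4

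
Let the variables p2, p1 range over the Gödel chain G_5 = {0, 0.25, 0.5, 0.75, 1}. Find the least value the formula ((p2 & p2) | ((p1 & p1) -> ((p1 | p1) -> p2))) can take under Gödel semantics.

The minimum is attained at p2 = 0, p1 = 0.25:
  (p2 & p2) = min(0, 0) = 0
  (p1 & p1) = min(0.25, 0.25) = 0.25
  (p1 | p1) = max(0.25, 0.25) = 0.25
  ((p1 | p1) -> p2): 0.25 > 0, so result = 0
  ((p1 & p1) -> ((p1 | p1) -> p2)): 0.25 > 0, so result = 0
  ((p2 & p2) | ((p1 & p1) -> ((p1 | p1) -> p2))) = max(0, 0) = 0
Checking all 25 assignments confirms none give a value below 0.00.

0.00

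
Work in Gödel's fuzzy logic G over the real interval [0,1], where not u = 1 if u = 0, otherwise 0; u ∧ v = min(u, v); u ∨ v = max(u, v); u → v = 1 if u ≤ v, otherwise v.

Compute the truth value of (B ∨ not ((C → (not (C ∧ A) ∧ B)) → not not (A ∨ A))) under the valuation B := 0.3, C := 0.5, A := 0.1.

0.30

(C ∧ A) = min(0.5, 0.1) = 0.1
not (C ∧ A): Gödel ¬ of 0.1 = 0 (operand ≠ 0)
(not (C ∧ A) ∧ B) = min(0, 0.3) = 0
(C → (not (C ∧ A) ∧ B)): 0.5 > 0, so result = 0
(A ∨ A) = max(0.1, 0.1) = 0.1
not (A ∨ A): Gödel ¬ of 0.1 = 0 (operand ≠ 0)
not not (A ∨ A): Gödel ¬ of 0 = 1 (operand is 0)
((C → (not (C ∧ A) ∧ B)) → not not (A ∨ A)): 0 ≤ 1, so result = 1
not ((C → (not (C ∧ A) ∧ B)) → not not (A ∨ A)): Gödel ¬ of 1 = 0 (operand ≠ 0)
(B ∨ not ((C → (not (C ∧ A) ∧ B)) → not not (A ∨ A))) = max(0.3, 0) = 0.3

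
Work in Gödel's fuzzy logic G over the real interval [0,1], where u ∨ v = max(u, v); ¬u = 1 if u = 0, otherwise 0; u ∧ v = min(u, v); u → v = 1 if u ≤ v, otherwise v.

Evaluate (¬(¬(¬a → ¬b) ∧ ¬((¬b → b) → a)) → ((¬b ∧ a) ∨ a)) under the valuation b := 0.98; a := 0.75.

¬a: Gödel ¬ of 0.75 = 0 (operand ≠ 0)
¬b: Gödel ¬ of 0.98 = 0 (operand ≠ 0)
(¬a → ¬b): 0 ≤ 0, so result = 1
¬(¬a → ¬b): Gödel ¬ of 1 = 0 (operand ≠ 0)
¬b: Gödel ¬ of 0.98 = 0 (operand ≠ 0)
(¬b → b): 0 ≤ 0.98, so result = 1
((¬b → b) → a): 1 > 0.75, so result = 0.75
¬((¬b → b) → a): Gödel ¬ of 0.75 = 0 (operand ≠ 0)
(¬(¬a → ¬b) ∧ ¬((¬b → b) → a)) = min(0, 0) = 0
¬(¬(¬a → ¬b) ∧ ¬((¬b → b) → a)): Gödel ¬ of 0 = 1 (operand is 0)
¬b: Gödel ¬ of 0.98 = 0 (operand ≠ 0)
(¬b ∧ a) = min(0, 0.75) = 0
((¬b ∧ a) ∨ a) = max(0, 0.75) = 0.75
(¬(¬(¬a → ¬b) ∧ ¬((¬b → b) → a)) → ((¬b ∧ a) ∨ a)): 1 > 0.75, so result = 0.75

0.75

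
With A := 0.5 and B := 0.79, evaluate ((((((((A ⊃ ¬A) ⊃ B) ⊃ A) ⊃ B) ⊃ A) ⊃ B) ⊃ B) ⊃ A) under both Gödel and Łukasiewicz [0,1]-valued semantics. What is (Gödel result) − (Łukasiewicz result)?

-0.21

Gödel evaluation:
  ¬A: Gödel ¬ of 0.5 = 0 (operand ≠ 0)
  (A ⊃ ¬A): 0.5 > 0, so result = 0
  ((A ⊃ ¬A) ⊃ B): 0 ≤ 0.79, so result = 1
  (((A ⊃ ¬A) ⊃ B) ⊃ A): 1 > 0.5, so result = 0.5
  ((((A ⊃ ¬A) ⊃ B) ⊃ A) ⊃ B): 0.5 ≤ 0.79, so result = 1
  (((((A ⊃ ¬A) ⊃ B) ⊃ A) ⊃ B) ⊃ A): 1 > 0.5, so result = 0.5
  ((((((A ⊃ ¬A) ⊃ B) ⊃ A) ⊃ B) ⊃ A) ⊃ B): 0.5 ≤ 0.79, so result = 1
  (((((((A ⊃ ¬A) ⊃ B) ⊃ A) ⊃ B) ⊃ A) ⊃ B) ⊃ B): 1 > 0.79, so result = 0.79
  ((((((((A ⊃ ¬A) ⊃ B) ⊃ A) ⊃ B) ⊃ A) ⊃ B) ⊃ B) ⊃ A): 0.79 > 0.5, so result = 0.5
  Gödel value = 0.5
Łukasiewicz evaluation:
  ¬A: Łukasiewicz ¬ gives 1 − 0.5 = 0.5
  (A ⊃ ¬A): min(1, 1 − 0.5 + 0.5) = 1
  ((A ⊃ ¬A) ⊃ B): min(1, 1 − 1 + 0.79) = 0.79
  (((A ⊃ ¬A) ⊃ B) ⊃ A): min(1, 1 − 0.79 + 0.5) = 0.71
  ((((A ⊃ ¬A) ⊃ B) ⊃ A) ⊃ B): min(1, 1 − 0.71 + 0.79) = 1
  (((((A ⊃ ¬A) ⊃ B) ⊃ A) ⊃ B) ⊃ A): min(1, 1 − 1 + 0.5) = 0.5
  ((((((A ⊃ ¬A) ⊃ B) ⊃ A) ⊃ B) ⊃ A) ⊃ B): min(1, 1 − 0.5 + 0.79) = 1
  (((((((A ⊃ ¬A) ⊃ B) ⊃ A) ⊃ B) ⊃ A) ⊃ B) ⊃ B): min(1, 1 − 1 + 0.79) = 0.79
  ((((((((A ⊃ ¬A) ⊃ B) ⊃ A) ⊃ B) ⊃ A) ⊃ B) ⊃ B) ⊃ A): min(1, 1 − 0.79 + 0.5) = 0.71
  Łukasiewicz value = 0.71
Difference: 0.5 − 0.71 = -0.21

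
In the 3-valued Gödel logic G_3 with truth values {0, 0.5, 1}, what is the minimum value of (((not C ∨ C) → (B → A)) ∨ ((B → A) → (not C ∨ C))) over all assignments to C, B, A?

Every assignment gives 1. For instance at C = 0, B = 0, A = 0:
  not C: Gödel ¬ of 0 = 1 (operand is 0)
  (not C ∨ C) = max(1, 0) = 1
  (B → A): 0 ≤ 0, so result = 1
  ((not C ∨ C) → (B → A)): 1 ≤ 1, so result = 1
  (B → A): 0 ≤ 0, so result = 1
  not C: Gödel ¬ of 0 = 1 (operand is 0)
  (not C ∨ C) = max(1, 0) = 1
  ((B → A) → (not C ∨ C)): 1 ≤ 1, so result = 1
  (((not C ∨ C) → (B → A)) ∨ ((B → A) → (not C ∨ C))) = max(1, 1) = 1
All 27 assignments give value 1 — the formula is a G_3-tautology.

1.00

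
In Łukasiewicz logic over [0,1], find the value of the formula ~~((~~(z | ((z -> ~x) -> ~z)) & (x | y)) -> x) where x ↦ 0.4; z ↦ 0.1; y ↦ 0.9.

~x: Łukasiewicz ¬ gives 1 − 0.4 = 0.6
(z -> ~x): min(1, 1 − 0.1 + 0.6) = 1
~z: Łukasiewicz ¬ gives 1 − 0.1 = 0.9
((z -> ~x) -> ~z): min(1, 1 − 1 + 0.9) = 0.9
(z | ((z -> ~x) -> ~z)) = max(0.1, 0.9) = 0.9
~(z | ((z -> ~x) -> ~z)): Łukasiewicz ¬ gives 1 − 0.9 = 0.1
~~(z | ((z -> ~x) -> ~z)): Łukasiewicz ¬ gives 1 − 0.1 = 0.9
(x | y) = max(0.4, 0.9) = 0.9
(~~(z | ((z -> ~x) -> ~z)) & (x | y)) = min(0.9, 0.9) = 0.9
((~~(z | ((z -> ~x) -> ~z)) & (x | y)) -> x): min(1, 1 − 0.9 + 0.4) = 0.5
~((~~(z | ((z -> ~x) -> ~z)) & (x | y)) -> x): Łukasiewicz ¬ gives 1 − 0.5 = 0.5
~~((~~(z | ((z -> ~x) -> ~z)) & (x | y)) -> x): Łukasiewicz ¬ gives 1 − 0.5 = 0.5

0.50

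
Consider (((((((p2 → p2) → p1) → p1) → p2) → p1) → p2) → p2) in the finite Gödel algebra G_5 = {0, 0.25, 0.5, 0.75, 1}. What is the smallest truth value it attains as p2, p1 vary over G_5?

The minimum is attained at p2 = 0.25, p1 = 0:
  (p2 → p2): 0.25 ≤ 0.25, so result = 1
  ((p2 → p2) → p1): 1 > 0, so result = 0
  (((p2 → p2) → p1) → p1): 0 ≤ 0, so result = 1
  ((((p2 → p2) → p1) → p1) → p2): 1 > 0.25, so result = 0.25
  (((((p2 → p2) → p1) → p1) → p2) → p1): 0.25 > 0, so result = 0
  ((((((p2 → p2) → p1) → p1) → p2) → p1) → p2): 0 ≤ 0.25, so result = 1
  (((((((p2 → p2) → p1) → p1) → p2) → p1) → p2) → p2): 1 > 0.25, so result = 0.25
Checking all 25 assignments confirms none give a value below 0.25.

0.25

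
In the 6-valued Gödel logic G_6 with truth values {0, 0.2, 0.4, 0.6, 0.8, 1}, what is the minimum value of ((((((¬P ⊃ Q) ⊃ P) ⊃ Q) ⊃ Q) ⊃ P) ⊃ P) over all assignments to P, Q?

The minimum is attained at P = 0.2, Q = 0.2:
  ¬P: Gödel ¬ of 0.2 = 0 (operand ≠ 0)
  (¬P ⊃ Q): 0 ≤ 0.2, so result = 1
  ((¬P ⊃ Q) ⊃ P): 1 > 0.2, so result = 0.2
  (((¬P ⊃ Q) ⊃ P) ⊃ Q): 0.2 ≤ 0.2, so result = 1
  ((((¬P ⊃ Q) ⊃ P) ⊃ Q) ⊃ Q): 1 > 0.2, so result = 0.2
  (((((¬P ⊃ Q) ⊃ P) ⊃ Q) ⊃ Q) ⊃ P): 0.2 ≤ 0.2, so result = 1
  ((((((¬P ⊃ Q) ⊃ P) ⊃ Q) ⊃ Q) ⊃ P) ⊃ P): 1 > 0.2, so result = 0.2
Checking all 36 assignments confirms none give a value below 0.20.

0.20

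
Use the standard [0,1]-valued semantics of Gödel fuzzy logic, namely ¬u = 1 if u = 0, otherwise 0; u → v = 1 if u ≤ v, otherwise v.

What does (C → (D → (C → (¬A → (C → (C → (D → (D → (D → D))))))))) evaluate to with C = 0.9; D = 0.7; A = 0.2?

1.00

¬A: Gödel ¬ of 0.2 = 0 (operand ≠ 0)
(D → D): 0.7 ≤ 0.7, so result = 1
(D → (D → D)): 0.7 ≤ 1, so result = 1
(D → (D → (D → D))): 0.7 ≤ 1, so result = 1
(C → (D → (D → (D → D)))): 0.9 ≤ 1, so result = 1
(C → (C → (D → (D → (D → D))))): 0.9 ≤ 1, so result = 1
(¬A → (C → (C → (D → (D → (D → D)))))): 0 ≤ 1, so result = 1
(C → (¬A → (C → (C → (D → (D → (D → D))))))): 0.9 ≤ 1, so result = 1
(D → (C → (¬A → (C → (C → (D → (D → (D → D)))))))): 0.7 ≤ 1, so result = 1
(C → (D → (C → (¬A → (C → (C → (D → (D → (D → D))))))))): 0.9 ≤ 1, so result = 1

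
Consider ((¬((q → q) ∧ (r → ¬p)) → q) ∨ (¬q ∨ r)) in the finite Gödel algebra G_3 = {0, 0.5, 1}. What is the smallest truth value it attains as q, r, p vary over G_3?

0.50

The minimum is attained at q = 0.5, r = 0.5, p = 0.5:
  (q → q): 0.5 ≤ 0.5, so result = 1
  ¬p: Gödel ¬ of 0.5 = 0 (operand ≠ 0)
  (r → ¬p): 0.5 > 0, so result = 0
  ((q → q) ∧ (r → ¬p)) = min(1, 0) = 0
  ¬((q → q) ∧ (r → ¬p)): Gödel ¬ of 0 = 1 (operand is 0)
  (¬((q → q) ∧ (r → ¬p)) → q): 1 > 0.5, so result = 0.5
  ¬q: Gödel ¬ of 0.5 = 0 (operand ≠ 0)
  (¬q ∨ r) = max(0, 0.5) = 0.5
  ((¬((q → q) ∧ (r → ¬p)) → q) ∨ (¬q ∨ r)) = max(0.5, 0.5) = 0.5
Checking all 27 assignments confirms none give a value below 0.50.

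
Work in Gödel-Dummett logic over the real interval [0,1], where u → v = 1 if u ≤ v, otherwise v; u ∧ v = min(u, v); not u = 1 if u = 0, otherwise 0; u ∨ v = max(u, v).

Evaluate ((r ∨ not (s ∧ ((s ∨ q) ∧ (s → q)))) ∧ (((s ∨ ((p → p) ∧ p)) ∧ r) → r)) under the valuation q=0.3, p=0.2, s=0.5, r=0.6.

(s ∨ q) = max(0.5, 0.3) = 0.5
(s → q): 0.5 > 0.3, so result = 0.3
((s ∨ q) ∧ (s → q)) = min(0.5, 0.3) = 0.3
(s ∧ ((s ∨ q) ∧ (s → q))) = min(0.5, 0.3) = 0.3
not (s ∧ ((s ∨ q) ∧ (s → q))): Gödel ¬ of 0.3 = 0 (operand ≠ 0)
(r ∨ not (s ∧ ((s ∨ q) ∧ (s → q)))) = max(0.6, 0) = 0.6
(p → p): 0.2 ≤ 0.2, so result = 1
((p → p) ∧ p) = min(1, 0.2) = 0.2
(s ∨ ((p → p) ∧ p)) = max(0.5, 0.2) = 0.5
((s ∨ ((p → p) ∧ p)) ∧ r) = min(0.5, 0.6) = 0.5
(((s ∨ ((p → p) ∧ p)) ∧ r) → r): 0.5 ≤ 0.6, so result = 1
((r ∨ not (s ∧ ((s ∨ q) ∧ (s → q)))) ∧ (((s ∨ ((p → p) ∧ p)) ∧ r) → r)) = min(0.6, 1) = 0.6

0.60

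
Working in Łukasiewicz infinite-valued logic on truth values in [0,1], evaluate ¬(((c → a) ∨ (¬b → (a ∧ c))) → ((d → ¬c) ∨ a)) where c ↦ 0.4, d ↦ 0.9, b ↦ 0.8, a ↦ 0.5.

(c → a): min(1, 1 − 0.4 + 0.5) = 1
¬b: Łukasiewicz ¬ gives 1 − 0.8 = 0.2
(a ∧ c) = min(0.5, 0.4) = 0.4
(¬b → (a ∧ c)): min(1, 1 − 0.2 + 0.4) = 1
((c → a) ∨ (¬b → (a ∧ c))) = max(1, 1) = 1
¬c: Łukasiewicz ¬ gives 1 − 0.4 = 0.6
(d → ¬c): min(1, 1 − 0.9 + 0.6) = 0.7
((d → ¬c) ∨ a) = max(0.7, 0.5) = 0.7
(((c → a) ∨ (¬b → (a ∧ c))) → ((d → ¬c) ∨ a)): min(1, 1 − 1 + 0.7) = 0.7
¬(((c → a) ∨ (¬b → (a ∧ c))) → ((d → ¬c) ∨ a)): Łukasiewicz ¬ gives 1 − 0.7 = 0.3

0.30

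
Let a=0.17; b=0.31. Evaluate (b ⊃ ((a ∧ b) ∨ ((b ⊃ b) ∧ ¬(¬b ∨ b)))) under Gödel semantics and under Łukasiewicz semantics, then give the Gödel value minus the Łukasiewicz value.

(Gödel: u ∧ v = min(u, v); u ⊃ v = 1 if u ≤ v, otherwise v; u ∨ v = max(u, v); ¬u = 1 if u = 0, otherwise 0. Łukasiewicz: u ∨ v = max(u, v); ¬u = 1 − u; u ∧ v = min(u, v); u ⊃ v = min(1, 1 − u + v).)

-0.83

Gödel evaluation:
  (a ∧ b) = min(0.17, 0.31) = 0.17
  (b ⊃ b): 0.31 ≤ 0.31, so result = 1
  ¬b: Gödel ¬ of 0.31 = 0 (operand ≠ 0)
  (¬b ∨ b) = max(0, 0.31) = 0.31
  ¬(¬b ∨ b): Gödel ¬ of 0.31 = 0 (operand ≠ 0)
  ((b ⊃ b) ∧ ¬(¬b ∨ b)) = min(1, 0) = 0
  ((a ∧ b) ∨ ((b ⊃ b) ∧ ¬(¬b ∨ b))) = max(0.17, 0) = 0.17
  (b ⊃ ((a ∧ b) ∨ ((b ⊃ b) ∧ ¬(¬b ∨ b)))): 0.31 > 0.17, so result = 0.17
  Gödel value = 0.17
Łukasiewicz evaluation:
  (a ∧ b) = min(0.17, 0.31) = 0.17
  (b ⊃ b): min(1, 1 − 0.31 + 0.31) = 1
  ¬b: Łukasiewicz ¬ gives 1 − 0.31 = 0.69
  (¬b ∨ b) = max(0.69, 0.31) = 0.69
  ¬(¬b ∨ b): Łukasiewicz ¬ gives 1 − 0.69 = 0.31
  ((b ⊃ b) ∧ ¬(¬b ∨ b)) = min(1, 0.31) = 0.31
  ((a ∧ b) ∨ ((b ⊃ b) ∧ ¬(¬b ∨ b))) = max(0.17, 0.31) = 0.31
  (b ⊃ ((a ∧ b) ∨ ((b ⊃ b) ∧ ¬(¬b ∨ b)))): min(1, 1 − 0.31 + 0.31) = 1
  Łukasiewicz value = 1
Difference: 0.17 − 1 = -0.83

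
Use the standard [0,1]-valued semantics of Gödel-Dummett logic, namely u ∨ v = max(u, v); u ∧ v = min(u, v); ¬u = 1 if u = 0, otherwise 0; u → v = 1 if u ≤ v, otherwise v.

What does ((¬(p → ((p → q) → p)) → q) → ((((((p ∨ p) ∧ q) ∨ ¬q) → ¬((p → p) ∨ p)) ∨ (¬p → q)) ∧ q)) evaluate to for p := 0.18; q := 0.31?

(p → q): 0.18 ≤ 0.31, so result = 1
((p → q) → p): 1 > 0.18, so result = 0.18
(p → ((p → q) → p)): 0.18 ≤ 0.18, so result = 1
¬(p → ((p → q) → p)): Gödel ¬ of 1 = 0 (operand ≠ 0)
(¬(p → ((p → q) → p)) → q): 0 ≤ 0.31, so result = 1
(p ∨ p) = max(0.18, 0.18) = 0.18
((p ∨ p) ∧ q) = min(0.18, 0.31) = 0.18
¬q: Gödel ¬ of 0.31 = 0 (operand ≠ 0)
(((p ∨ p) ∧ q) ∨ ¬q) = max(0.18, 0) = 0.18
(p → p): 0.18 ≤ 0.18, so result = 1
((p → p) ∨ p) = max(1, 0.18) = 1
¬((p → p) ∨ p): Gödel ¬ of 1 = 0 (operand ≠ 0)
((((p ∨ p) ∧ q) ∨ ¬q) → ¬((p → p) ∨ p)): 0.18 > 0, so result = 0
¬p: Gödel ¬ of 0.18 = 0 (operand ≠ 0)
(¬p → q): 0 ≤ 0.31, so result = 1
(((((p ∨ p) ∧ q) ∨ ¬q) → ¬((p → p) ∨ p)) ∨ (¬p → q)) = max(0, 1) = 1
((((((p ∨ p) ∧ q) ∨ ¬q) → ¬((p → p) ∨ p)) ∨ (¬p → q)) ∧ q) = min(1, 0.31) = 0.31
((¬(p → ((p → q) → p)) → q) → ((((((p ∨ p) ∧ q) ∨ ¬q) → ¬((p → p) ∨ p)) ∨ (¬p → q)) ∧ q)): 1 > 0.31, so result = 0.31

0.31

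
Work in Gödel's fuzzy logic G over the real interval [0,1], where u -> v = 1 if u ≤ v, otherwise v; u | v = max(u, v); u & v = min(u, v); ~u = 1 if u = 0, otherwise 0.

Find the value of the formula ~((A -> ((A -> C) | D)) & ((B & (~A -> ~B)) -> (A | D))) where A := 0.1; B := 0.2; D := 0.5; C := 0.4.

(A -> C): 0.1 ≤ 0.4, so result = 1
((A -> C) | D) = max(1, 0.5) = 1
(A -> ((A -> C) | D)): 0.1 ≤ 1, so result = 1
~A: Gödel ¬ of 0.1 = 0 (operand ≠ 0)
~B: Gödel ¬ of 0.2 = 0 (operand ≠ 0)
(~A -> ~B): 0 ≤ 0, so result = 1
(B & (~A -> ~B)) = min(0.2, 1) = 0.2
(A | D) = max(0.1, 0.5) = 0.5
((B & (~A -> ~B)) -> (A | D)): 0.2 ≤ 0.5, so result = 1
((A -> ((A -> C) | D)) & ((B & (~A -> ~B)) -> (A | D))) = min(1, 1) = 1
~((A -> ((A -> C) | D)) & ((B & (~A -> ~B)) -> (A | D))): Gödel ¬ of 1 = 0 (operand ≠ 0)

0.00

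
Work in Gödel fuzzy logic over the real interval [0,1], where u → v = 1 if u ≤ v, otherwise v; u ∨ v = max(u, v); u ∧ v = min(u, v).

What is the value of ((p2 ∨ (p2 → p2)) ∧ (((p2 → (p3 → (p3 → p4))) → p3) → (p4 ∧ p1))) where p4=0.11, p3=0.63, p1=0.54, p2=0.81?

0.11

(p2 → p2): 0.81 ≤ 0.81, so result = 1
(p2 ∨ (p2 → p2)) = max(0.81, 1) = 1
(p3 → p4): 0.63 > 0.11, so result = 0.11
(p3 → (p3 → p4)): 0.63 > 0.11, so result = 0.11
(p2 → (p3 → (p3 → p4))): 0.81 > 0.11, so result = 0.11
((p2 → (p3 → (p3 → p4))) → p3): 0.11 ≤ 0.63, so result = 1
(p4 ∧ p1) = min(0.11, 0.54) = 0.11
(((p2 → (p3 → (p3 → p4))) → p3) → (p4 ∧ p1)): 1 > 0.11, so result = 0.11
((p2 ∨ (p2 → p2)) ∧ (((p2 → (p3 → (p3 → p4))) → p3) → (p4 ∧ p1))) = min(1, 0.11) = 0.11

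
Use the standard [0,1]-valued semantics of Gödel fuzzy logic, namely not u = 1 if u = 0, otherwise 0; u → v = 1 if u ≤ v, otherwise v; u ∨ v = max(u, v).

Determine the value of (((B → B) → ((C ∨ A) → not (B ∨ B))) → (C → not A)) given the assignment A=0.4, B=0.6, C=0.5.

(B → B): 0.6 ≤ 0.6, so result = 1
(C ∨ A) = max(0.5, 0.4) = 0.5
(B ∨ B) = max(0.6, 0.6) = 0.6
not (B ∨ B): Gödel ¬ of 0.6 = 0 (operand ≠ 0)
((C ∨ A) → not (B ∨ B)): 0.5 > 0, so result = 0
((B → B) → ((C ∨ A) → not (B ∨ B))): 1 > 0, so result = 0
not A: Gödel ¬ of 0.4 = 0 (operand ≠ 0)
(C → not A): 0.5 > 0, so result = 0
(((B → B) → ((C ∨ A) → not (B ∨ B))) → (C → not A)): 0 ≤ 0, so result = 1

1.00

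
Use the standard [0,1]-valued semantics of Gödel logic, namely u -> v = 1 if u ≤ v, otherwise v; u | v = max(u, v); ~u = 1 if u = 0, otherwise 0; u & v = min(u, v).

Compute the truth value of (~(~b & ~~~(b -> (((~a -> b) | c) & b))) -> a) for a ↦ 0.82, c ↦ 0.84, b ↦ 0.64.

0.82

~b: Gödel ¬ of 0.64 = 0 (operand ≠ 0)
~a: Gödel ¬ of 0.82 = 0 (operand ≠ 0)
(~a -> b): 0 ≤ 0.64, so result = 1
((~a -> b) | c) = max(1, 0.84) = 1
(((~a -> b) | c) & b) = min(1, 0.64) = 0.64
(b -> (((~a -> b) | c) & b)): 0.64 ≤ 0.64, so result = 1
~(b -> (((~a -> b) | c) & b)): Gödel ¬ of 1 = 0 (operand ≠ 0)
~~(b -> (((~a -> b) | c) & b)): Gödel ¬ of 0 = 1 (operand is 0)
~~~(b -> (((~a -> b) | c) & b)): Gödel ¬ of 1 = 0 (operand ≠ 0)
(~b & ~~~(b -> (((~a -> b) | c) & b))) = min(0, 0) = 0
~(~b & ~~~(b -> (((~a -> b) | c) & b))): Gödel ¬ of 0 = 1 (operand is 0)
(~(~b & ~~~(b -> (((~a -> b) | c) & b))) -> a): 1 > 0.82, so result = 0.82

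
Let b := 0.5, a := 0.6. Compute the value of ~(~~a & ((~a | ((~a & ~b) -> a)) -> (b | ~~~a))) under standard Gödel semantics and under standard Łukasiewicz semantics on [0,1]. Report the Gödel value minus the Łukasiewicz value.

Gödel evaluation:
  ~a: Gödel ¬ of 0.6 = 0 (operand ≠ 0)
  ~~a: Gödel ¬ of 0 = 1 (operand is 0)
  ~a: Gödel ¬ of 0.6 = 0 (operand ≠ 0)
  ~a: Gödel ¬ of 0.6 = 0 (operand ≠ 0)
  ~b: Gödel ¬ of 0.5 = 0 (operand ≠ 0)
  (~a & ~b) = min(0, 0) = 0
  ((~a & ~b) -> a): 0 ≤ 0.6, so result = 1
  (~a | ((~a & ~b) -> a)) = max(0, 1) = 1
  ~a: Gödel ¬ of 0.6 = 0 (operand ≠ 0)
  ~~a: Gödel ¬ of 0 = 1 (operand is 0)
  ~~~a: Gödel ¬ of 1 = 0 (operand ≠ 0)
  (b | ~~~a) = max(0.5, 0) = 0.5
  ((~a | ((~a & ~b) -> a)) -> (b | ~~~a)): 1 > 0.5, so result = 0.5
  (~~a & ((~a | ((~a & ~b) -> a)) -> (b | ~~~a))) = min(1, 0.5) = 0.5
  ~(~~a & ((~a | ((~a & ~b) -> a)) -> (b | ~~~a))): Gödel ¬ of 0.5 = 0 (operand ≠ 0)
  Gödel value = 0
Łukasiewicz evaluation:
  ~a: Łukasiewicz ¬ gives 1 − 0.6 = 0.4
  ~~a: Łukasiewicz ¬ gives 1 − 0.4 = 0.6
  ~a: Łukasiewicz ¬ gives 1 − 0.6 = 0.4
  ~a: Łukasiewicz ¬ gives 1 − 0.6 = 0.4
  ~b: Łukasiewicz ¬ gives 1 − 0.5 = 0.5
  (~a & ~b) = min(0.4, 0.5) = 0.4
  ((~a & ~b) -> a): min(1, 1 − 0.4 + 0.6) = 1
  (~a | ((~a & ~b) -> a)) = max(0.4, 1) = 1
  ~a: Łukasiewicz ¬ gives 1 − 0.6 = 0.4
  ~~a: Łukasiewicz ¬ gives 1 − 0.4 = 0.6
  ~~~a: Łukasiewicz ¬ gives 1 − 0.6 = 0.4
  (b | ~~~a) = max(0.5, 0.4) = 0.5
  ((~a | ((~a & ~b) -> a)) -> (b | ~~~a)): min(1, 1 − 1 + 0.5) = 0.5
  (~~a & ((~a | ((~a & ~b) -> a)) -> (b | ~~~a))) = min(0.6, 0.5) = 0.5
  ~(~~a & ((~a | ((~a & ~b) -> a)) -> (b | ~~~a))): Łukasiewicz ¬ gives 1 − 0.5 = 0.5
  Łukasiewicz value = 0.5
Difference: 0 − 0.5 = -0.50

-0.50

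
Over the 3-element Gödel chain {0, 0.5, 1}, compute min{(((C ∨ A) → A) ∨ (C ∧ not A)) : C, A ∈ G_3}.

0.50

The minimum is attained at C = 0.5, A = 0:
  (C ∨ A) = max(0.5, 0) = 0.5
  ((C ∨ A) → A): 0.5 > 0, so result = 0
  not A: Gödel ¬ of 0 = 1 (operand is 0)
  (C ∧ not A) = min(0.5, 1) = 0.5
  (((C ∨ A) → A) ∨ (C ∧ not A)) = max(0, 0.5) = 0.5
Checking all 9 assignments confirms none give a value below 0.50.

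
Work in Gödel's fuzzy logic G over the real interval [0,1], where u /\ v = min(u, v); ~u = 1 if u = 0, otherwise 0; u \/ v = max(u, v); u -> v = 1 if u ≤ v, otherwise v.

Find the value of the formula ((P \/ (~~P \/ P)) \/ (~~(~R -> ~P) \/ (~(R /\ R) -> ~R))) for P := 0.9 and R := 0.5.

~P: Gödel ¬ of 0.9 = 0 (operand ≠ 0)
~~P: Gödel ¬ of 0 = 1 (operand is 0)
(~~P \/ P) = max(1, 0.9) = 1
(P \/ (~~P \/ P)) = max(0.9, 1) = 1
~R: Gödel ¬ of 0.5 = 0 (operand ≠ 0)
~P: Gödel ¬ of 0.9 = 0 (operand ≠ 0)
(~R -> ~P): 0 ≤ 0, so result = 1
~(~R -> ~P): Gödel ¬ of 1 = 0 (operand ≠ 0)
~~(~R -> ~P): Gödel ¬ of 0 = 1 (operand is 0)
(R /\ R) = min(0.5, 0.5) = 0.5
~(R /\ R): Gödel ¬ of 0.5 = 0 (operand ≠ 0)
~R: Gödel ¬ of 0.5 = 0 (operand ≠ 0)
(~(R /\ R) -> ~R): 0 ≤ 0, so result = 1
(~~(~R -> ~P) \/ (~(R /\ R) -> ~R)) = max(1, 1) = 1
((P \/ (~~P \/ P)) \/ (~~(~R -> ~P) \/ (~(R /\ R) -> ~R))) = max(1, 1) = 1

1.00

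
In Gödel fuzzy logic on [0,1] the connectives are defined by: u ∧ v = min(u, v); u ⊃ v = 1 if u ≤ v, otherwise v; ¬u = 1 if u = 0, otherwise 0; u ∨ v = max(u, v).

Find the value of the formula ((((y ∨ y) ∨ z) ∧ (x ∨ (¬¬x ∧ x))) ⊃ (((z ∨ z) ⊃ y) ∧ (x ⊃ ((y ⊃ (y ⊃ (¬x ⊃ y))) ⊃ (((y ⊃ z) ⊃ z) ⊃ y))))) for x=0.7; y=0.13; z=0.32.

0.13

(y ∨ y) = max(0.13, 0.13) = 0.13
((y ∨ y) ∨ z) = max(0.13, 0.32) = 0.32
¬x: Gödel ¬ of 0.7 = 0 (operand ≠ 0)
¬¬x: Gödel ¬ of 0 = 1 (operand is 0)
(¬¬x ∧ x) = min(1, 0.7) = 0.7
(x ∨ (¬¬x ∧ x)) = max(0.7, 0.7) = 0.7
(((y ∨ y) ∨ z) ∧ (x ∨ (¬¬x ∧ x))) = min(0.32, 0.7) = 0.32
(z ∨ z) = max(0.32, 0.32) = 0.32
((z ∨ z) ⊃ y): 0.32 > 0.13, so result = 0.13
¬x: Gödel ¬ of 0.7 = 0 (operand ≠ 0)
(¬x ⊃ y): 0 ≤ 0.13, so result = 1
(y ⊃ (¬x ⊃ y)): 0.13 ≤ 1, so result = 1
(y ⊃ (y ⊃ (¬x ⊃ y))): 0.13 ≤ 1, so result = 1
(y ⊃ z): 0.13 ≤ 0.32, so result = 1
((y ⊃ z) ⊃ z): 1 > 0.32, so result = 0.32
(((y ⊃ z) ⊃ z) ⊃ y): 0.32 > 0.13, so result = 0.13
((y ⊃ (y ⊃ (¬x ⊃ y))) ⊃ (((y ⊃ z) ⊃ z) ⊃ y)): 1 > 0.13, so result = 0.13
(x ⊃ ((y ⊃ (y ⊃ (¬x ⊃ y))) ⊃ (((y ⊃ z) ⊃ z) ⊃ y))): 0.7 > 0.13, so result = 0.13
(((z ∨ z) ⊃ y) ∧ (x ⊃ ((y ⊃ (y ⊃ (¬x ⊃ y))) ⊃ (((y ⊃ z) ⊃ z) ⊃ y)))) = min(0.13, 0.13) = 0.13
((((y ∨ y) ∨ z) ∧ (x ∨ (¬¬x ∧ x))) ⊃ (((z ∨ z) ⊃ y) ∧ (x ⊃ ((y ⊃ (y ⊃ (¬x ⊃ y))) ⊃ (((y ⊃ z) ⊃ z) ⊃ y))))): 0.32 > 0.13, so result = 0.13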